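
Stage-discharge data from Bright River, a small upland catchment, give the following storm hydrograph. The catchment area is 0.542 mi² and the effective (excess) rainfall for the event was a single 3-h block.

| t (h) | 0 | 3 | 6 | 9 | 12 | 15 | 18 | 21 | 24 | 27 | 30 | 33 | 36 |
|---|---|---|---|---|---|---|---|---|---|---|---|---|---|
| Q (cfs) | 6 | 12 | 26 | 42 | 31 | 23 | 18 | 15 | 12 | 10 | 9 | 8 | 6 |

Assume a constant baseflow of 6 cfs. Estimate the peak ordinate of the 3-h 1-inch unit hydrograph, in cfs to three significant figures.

Direct runoff: 0.0, 6.0, 20.0, 36.0, 25.0, 17.0, 12.0, 9.0, 6.0, 4.0, 3.0, 2.0, 0.0 cfs; ΣQ_DR = 140.0 cfs, peak = 36.0 cfs.
Runoff depth d = ΣQ_DR·Δt / A = 140.0 × 10800 / (0.542 mi²) = 1.201 in.
The 1-inch UH is the DRH scaled by (1 in)/d, so U_p = 36.0 × 1/1.201 = 30.0 cfs.

U_p ≈ 30.0 cfs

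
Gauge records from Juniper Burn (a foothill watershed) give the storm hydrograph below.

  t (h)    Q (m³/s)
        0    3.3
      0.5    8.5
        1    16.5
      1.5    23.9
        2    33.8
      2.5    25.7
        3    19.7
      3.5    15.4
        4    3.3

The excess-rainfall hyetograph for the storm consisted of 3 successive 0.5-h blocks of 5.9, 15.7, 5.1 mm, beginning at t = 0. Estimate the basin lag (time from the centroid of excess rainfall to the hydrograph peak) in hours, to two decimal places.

t_L ≈ 1.26 h

Centroid of excess rainfall: t_c = Σ P_i·t̄_i / ΣP_i = 0.7350 h (block centres at 0.25, 0.75, 1.25 h).
Hydrograph peak occurs at t = 2 h, so basin lag t_L = 2 − 0.7350 = 1.26 h.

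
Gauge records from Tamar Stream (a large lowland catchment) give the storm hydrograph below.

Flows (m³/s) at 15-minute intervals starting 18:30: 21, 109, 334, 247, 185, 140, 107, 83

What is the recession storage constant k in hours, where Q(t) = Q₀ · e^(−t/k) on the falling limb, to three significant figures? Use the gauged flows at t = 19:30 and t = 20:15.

On the falling limb, Q drops from 185 to 83 m³/s between t = 19:30 and t = 20:15 (Δt = 0.75 h).
k = −Δt / ln(Q₂/Q₁) = −0.75 / ln(83/185) = 0.936 h.

k ≈ 0.936 h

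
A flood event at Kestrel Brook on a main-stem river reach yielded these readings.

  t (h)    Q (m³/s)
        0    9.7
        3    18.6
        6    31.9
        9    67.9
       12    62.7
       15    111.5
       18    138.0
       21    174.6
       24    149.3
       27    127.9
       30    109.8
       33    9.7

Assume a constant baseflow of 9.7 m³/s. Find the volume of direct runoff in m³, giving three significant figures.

Direct-runoff ordinates (Q − Q_b): 0.0, 8.9, 22.2, 58.2, 53.0, 101.8, 128.3, 164.9, 139.6, 118.2, 100.1, 0.0 m³/s.
ΣQ_DR = 895.2 m³/s.
With Δt = 3 h = 10800 s, V = ΣQ_DR · Δt = 895.2 × 10800 = 9.67 × 10^6 m³.

V ≈ 9.67 × 10^6 m³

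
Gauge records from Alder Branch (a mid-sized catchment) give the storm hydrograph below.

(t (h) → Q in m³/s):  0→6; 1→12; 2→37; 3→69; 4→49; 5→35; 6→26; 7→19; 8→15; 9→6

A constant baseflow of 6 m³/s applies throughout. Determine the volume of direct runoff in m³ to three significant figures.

Direct-runoff ordinates (Q − Q_b): 0.0, 6.0, 31.0, 63.0, 43.0, 29.0, 20.0, 13.0, 9.0, 0.0 m³/s.
ΣQ_DR = 214.0 m³/s.
With Δt = 1 h = 3600 s, V = ΣQ_DR · Δt = 214.0 × 3600 = 7.70 × 10^5 m³.

V ≈ 7.70 × 10^5 m³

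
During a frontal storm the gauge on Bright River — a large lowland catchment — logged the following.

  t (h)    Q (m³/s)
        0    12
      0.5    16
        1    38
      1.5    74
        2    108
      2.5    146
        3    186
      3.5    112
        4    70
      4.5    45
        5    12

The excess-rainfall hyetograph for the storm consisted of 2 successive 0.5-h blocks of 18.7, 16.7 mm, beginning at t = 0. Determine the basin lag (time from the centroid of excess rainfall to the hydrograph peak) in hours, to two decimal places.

Centroid of excess rainfall: t_c = Σ P_i·t̄_i / ΣP_i = 0.4859 h (block centres at 0.25, 0.75 h).
Hydrograph peak occurs at t = 3 h, so basin lag t_L = 3 − 0.4859 = 2.51 h.

t_L ≈ 2.51 h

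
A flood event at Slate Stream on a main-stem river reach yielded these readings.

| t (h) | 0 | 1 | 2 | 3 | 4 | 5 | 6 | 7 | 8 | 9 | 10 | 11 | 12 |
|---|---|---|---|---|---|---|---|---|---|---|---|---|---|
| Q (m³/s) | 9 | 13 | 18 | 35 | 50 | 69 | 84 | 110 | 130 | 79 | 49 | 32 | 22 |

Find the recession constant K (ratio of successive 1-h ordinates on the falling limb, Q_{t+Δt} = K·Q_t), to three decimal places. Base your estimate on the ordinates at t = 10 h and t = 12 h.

K ≈ 0.670

Using the recession-limb readings at t = 10 h and t = 12 h: Q falls from 49 to 22 m³/s over 2 intervals.
K = (Q₂/Q₁)^(1/2) = (22/49)^(1/2) = 0.670.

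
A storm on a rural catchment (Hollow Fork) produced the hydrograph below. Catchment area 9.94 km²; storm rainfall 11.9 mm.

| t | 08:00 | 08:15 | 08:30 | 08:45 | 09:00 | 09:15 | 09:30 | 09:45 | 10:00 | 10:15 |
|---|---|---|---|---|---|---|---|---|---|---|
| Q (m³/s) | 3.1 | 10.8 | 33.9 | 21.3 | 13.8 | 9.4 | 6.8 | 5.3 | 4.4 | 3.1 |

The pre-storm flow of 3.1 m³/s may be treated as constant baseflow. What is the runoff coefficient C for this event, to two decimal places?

C ≈ 0.62

ΣQ_DR = 80.90 m³/s; V = ΣQ_DR·Δt = 72810 m³.
Runoff depth d = V / A = 7.325 mm.
C = d / P = 7.325 / 11.9 = 0.62.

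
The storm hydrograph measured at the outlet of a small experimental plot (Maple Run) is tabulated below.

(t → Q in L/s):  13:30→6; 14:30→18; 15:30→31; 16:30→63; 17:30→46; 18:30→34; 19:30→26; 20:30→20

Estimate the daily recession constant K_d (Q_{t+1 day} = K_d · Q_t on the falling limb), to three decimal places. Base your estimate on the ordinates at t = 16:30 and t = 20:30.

Between t = 16:30 and t = 20:30 the flow falls from 63 to 20 L/s over 4×1 h = 4 h.
Per-interval ratio K = (20/63)^(1/4) = 0.7506; K_d = K^(24/1) = 0.001.

K_d ≈ 0.001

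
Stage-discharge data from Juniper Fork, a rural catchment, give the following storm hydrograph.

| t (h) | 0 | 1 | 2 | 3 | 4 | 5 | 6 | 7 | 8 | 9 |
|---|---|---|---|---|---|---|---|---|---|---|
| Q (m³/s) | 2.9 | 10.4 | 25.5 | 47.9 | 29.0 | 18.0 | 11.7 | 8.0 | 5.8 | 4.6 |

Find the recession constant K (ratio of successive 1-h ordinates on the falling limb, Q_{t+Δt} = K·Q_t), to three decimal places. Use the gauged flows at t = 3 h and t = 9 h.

Using the recession-limb readings at t = 3 h and t = 9 h: Q falls from 47.9 to 4.6 m³/s over 6 intervals.
K = (Q₂/Q₁)^(1/6) = (4.6/47.9)^(1/6) = 0.677.

K ≈ 0.677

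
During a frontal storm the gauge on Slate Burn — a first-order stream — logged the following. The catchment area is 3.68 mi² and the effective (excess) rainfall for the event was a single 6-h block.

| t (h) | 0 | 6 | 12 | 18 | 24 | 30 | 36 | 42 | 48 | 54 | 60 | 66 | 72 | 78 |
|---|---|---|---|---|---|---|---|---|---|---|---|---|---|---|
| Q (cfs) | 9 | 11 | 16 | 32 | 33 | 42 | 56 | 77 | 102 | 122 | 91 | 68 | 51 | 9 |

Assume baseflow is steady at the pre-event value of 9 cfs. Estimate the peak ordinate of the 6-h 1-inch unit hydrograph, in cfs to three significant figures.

U_p ≈ 75.4 cfs

Direct runoff: 0.0, 2.0, 7.0, 23.0, 24.0, 33.0, 47.0, 68.0, 93.0, 113.0, 82.0, 59.0, 42.0, 0.0 cfs; ΣQ_DR = 593.0 cfs, peak = 113.0 cfs.
Runoff depth d = ΣQ_DR·Δt / A = 593.0 × 21600 / (3.68 mi²) = 1.498 in.
The 1-inch UH is the DRH scaled by (1 in)/d, so U_p = 113.0 × 1/1.498 = 75.4 cfs.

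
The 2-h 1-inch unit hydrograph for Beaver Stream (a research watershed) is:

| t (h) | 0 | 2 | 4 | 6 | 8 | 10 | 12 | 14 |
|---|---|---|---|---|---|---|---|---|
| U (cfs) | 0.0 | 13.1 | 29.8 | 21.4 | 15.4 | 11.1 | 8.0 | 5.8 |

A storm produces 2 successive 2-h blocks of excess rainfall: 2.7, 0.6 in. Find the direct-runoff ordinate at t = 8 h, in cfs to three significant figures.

By discrete convolution, Q_j = Σ (P_i / 1 in) · U_{j−i}.
At t = 8 h (j=4): Q = (2.7/1)·15.4 + (0.6/1)·21.4 = 54.4 cfs.

Q ≈ 54.4 cfs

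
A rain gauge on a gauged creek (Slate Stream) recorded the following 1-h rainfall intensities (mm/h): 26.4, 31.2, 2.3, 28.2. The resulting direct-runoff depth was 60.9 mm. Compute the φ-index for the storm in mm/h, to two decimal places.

Only the 3 blocks with intensity above φ contribute runoff: 26.4, 31.2, 28.2 mm/h.
Σ(I−φ)·Δt = d  ⇒  (26.4+31.2+28.2 − 3φ)·1 = 60.9
φ = (85.80 − 60.9/1) / 3 = 8.30 mm/h.

φ ≈ 8.30 mm/h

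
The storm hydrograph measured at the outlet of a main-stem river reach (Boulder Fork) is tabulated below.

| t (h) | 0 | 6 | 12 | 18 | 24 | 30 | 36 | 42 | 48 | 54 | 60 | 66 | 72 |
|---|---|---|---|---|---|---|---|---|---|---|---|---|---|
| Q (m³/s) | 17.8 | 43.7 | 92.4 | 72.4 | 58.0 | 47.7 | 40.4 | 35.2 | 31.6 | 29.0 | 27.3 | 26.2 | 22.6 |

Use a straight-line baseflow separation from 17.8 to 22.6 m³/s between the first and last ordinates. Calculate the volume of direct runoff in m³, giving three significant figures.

V ≈ 6.08 × 10^6 m³

Direct-runoff ordinates (Q − Q_b): 0.00, 25.50, 73.80, 53.40, 38.60, 27.90, 20.20, 14.60, 10.60, 7.60, 5.50, 4.00, 0.00 m³/s.
ΣQ_DR = 281.7 m³/s.
With Δt = 6 h = 21600 s, V = ΣQ_DR · Δt = 281.7 × 21600 = 6.08 × 10^6 m³.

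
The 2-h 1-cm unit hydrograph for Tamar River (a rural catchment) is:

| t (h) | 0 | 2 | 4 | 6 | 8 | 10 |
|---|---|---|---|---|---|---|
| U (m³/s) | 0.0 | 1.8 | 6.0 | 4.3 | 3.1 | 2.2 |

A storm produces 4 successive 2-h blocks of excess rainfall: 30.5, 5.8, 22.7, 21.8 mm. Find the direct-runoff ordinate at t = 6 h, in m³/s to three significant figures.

By discrete convolution, Q_j = Σ (P_i / 10 mm) · U_{j−i}.
At t = 6 h (j=3): Q = (30.5/10)·4.3 + (5.8/10)·6.0 + (22.7/10)·1.8 + (21.8/10)·0.0 = 20.7 m³/s.

Q ≈ 20.7 m³/s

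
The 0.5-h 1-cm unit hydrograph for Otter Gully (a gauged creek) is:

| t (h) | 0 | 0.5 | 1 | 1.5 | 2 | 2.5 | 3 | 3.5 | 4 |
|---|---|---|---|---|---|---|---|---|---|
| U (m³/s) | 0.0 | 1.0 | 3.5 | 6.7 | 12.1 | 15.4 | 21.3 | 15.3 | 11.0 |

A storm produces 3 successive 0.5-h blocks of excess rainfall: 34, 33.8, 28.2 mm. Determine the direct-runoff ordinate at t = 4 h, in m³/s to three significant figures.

By discrete convolution, Q_j = Σ (P_i / 10 mm) · U_{j−i}.
At t = 4 h (j=8): Q = (34/10)·11.0 + (33.8/10)·15.3 + (28.2/10)·21.3 = 149 m³/s.

Q ≈ 149 m³/s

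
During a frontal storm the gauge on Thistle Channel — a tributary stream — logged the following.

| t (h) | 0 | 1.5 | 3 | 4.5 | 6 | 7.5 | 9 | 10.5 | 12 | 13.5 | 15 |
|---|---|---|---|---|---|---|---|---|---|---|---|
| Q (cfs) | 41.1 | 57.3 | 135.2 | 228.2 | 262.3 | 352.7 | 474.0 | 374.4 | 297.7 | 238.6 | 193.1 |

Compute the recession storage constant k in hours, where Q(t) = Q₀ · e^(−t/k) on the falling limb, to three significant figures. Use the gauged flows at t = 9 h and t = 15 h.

On the falling limb, Q drops from 474.0 to 193.1 cfs between t = 9 h and t = 15 h (Δt = 6 h).
k = −Δt / ln(Q₂/Q₁) = −6 / ln(193.1/474.0) = 6.68 h.

k ≈ 6.68 h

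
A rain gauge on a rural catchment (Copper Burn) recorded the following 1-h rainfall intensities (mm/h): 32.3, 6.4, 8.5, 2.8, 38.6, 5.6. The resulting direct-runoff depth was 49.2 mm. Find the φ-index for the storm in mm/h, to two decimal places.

Only the 2 blocks with intensity above φ contribute runoff: 32.3, 38.6 mm/h.
Σ(I−φ)·Δt = d  ⇒  (32.3+38.6 − 2φ)·1 = 49.2
φ = (70.90 − 49.2/1) / 2 = 10.85 mm/h.

φ ≈ 10.85 mm/h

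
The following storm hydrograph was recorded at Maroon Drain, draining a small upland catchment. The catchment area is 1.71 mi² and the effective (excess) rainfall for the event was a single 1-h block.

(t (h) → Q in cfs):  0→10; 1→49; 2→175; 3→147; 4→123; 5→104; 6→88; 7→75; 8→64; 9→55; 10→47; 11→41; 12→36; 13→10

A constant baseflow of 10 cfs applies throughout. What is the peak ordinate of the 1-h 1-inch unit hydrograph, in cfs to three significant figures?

U_p ≈ 206 cfs

Direct runoff: 0.0, 39.0, 165.0, 137.0, 113.0, 94.0, 78.0, 65.0, 54.0, 45.0, 37.0, 31.0, 26.0, 0.0 cfs; ΣQ_DR = 884.0 cfs, peak = 165.0 cfs.
Runoff depth d = ΣQ_DR·Δt / A = 884.0 × 3600 / (1.71 mi²) = 0.8011 in.
The 1-inch UH is the DRH scaled by (1 in)/d, so U_p = 165.0 × 1/0.8011 = 206 cfs.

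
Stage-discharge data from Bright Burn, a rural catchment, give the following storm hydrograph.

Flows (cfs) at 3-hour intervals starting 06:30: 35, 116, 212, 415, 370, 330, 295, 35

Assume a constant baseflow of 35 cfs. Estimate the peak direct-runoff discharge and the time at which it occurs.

Subtracting baseflow gives direct-runoff ordinates: 0.0, 81.0, 177.0, 380.0, 335.0, 295.0, 260.0, 0.0 cfs.
The maximum is 380.0 cfs, occurring at the reading for t = 15:30.

Q_p = 380.0 cfs at t = 15:30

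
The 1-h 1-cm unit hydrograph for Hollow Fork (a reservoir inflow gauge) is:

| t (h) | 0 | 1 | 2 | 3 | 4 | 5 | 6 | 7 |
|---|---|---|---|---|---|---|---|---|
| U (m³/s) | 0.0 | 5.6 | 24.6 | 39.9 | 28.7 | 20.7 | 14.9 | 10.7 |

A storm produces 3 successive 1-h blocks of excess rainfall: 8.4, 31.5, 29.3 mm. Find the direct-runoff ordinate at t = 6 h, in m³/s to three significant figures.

Q ≈ 162 m³/s

By discrete convolution, Q_j = Σ (P_i / 10 mm) · U_{j−i}.
At t = 6 h (j=6): Q = (8.4/10)·14.9 + (31.5/10)·20.7 + (29.3/10)·28.7 = 162 m³/s.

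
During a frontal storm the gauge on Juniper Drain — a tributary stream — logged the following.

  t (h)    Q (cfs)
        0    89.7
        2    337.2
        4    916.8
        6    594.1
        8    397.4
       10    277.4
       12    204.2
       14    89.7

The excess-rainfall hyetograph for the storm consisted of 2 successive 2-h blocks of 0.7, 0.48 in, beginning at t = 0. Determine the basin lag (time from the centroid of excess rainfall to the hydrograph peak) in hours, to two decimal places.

t_L ≈ 2.19 h

Centroid of excess rainfall: t_c = Σ P_i·t̄_i / ΣP_i = 1.8136 h (block centres at 1, 3 h).
Hydrograph peak occurs at t = 4 h, so basin lag t_L = 4 − 1.8136 = 2.19 h.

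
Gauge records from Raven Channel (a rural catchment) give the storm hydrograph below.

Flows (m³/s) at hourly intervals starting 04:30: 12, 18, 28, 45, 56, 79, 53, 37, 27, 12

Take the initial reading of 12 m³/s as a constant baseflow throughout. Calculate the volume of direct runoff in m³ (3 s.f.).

V ≈ 8.89 × 10^5 m³

Direct-runoff ordinates (Q − Q_b): 0.0, 6.0, 16.0, 33.0, 44.0, 67.0, 41.0, 25.0, 15.0, 0.0 m³/s.
ΣQ_DR = 247.0 m³/s.
With Δt = 1 h = 3600 s, V = ΣQ_DR · Δt = 247.0 × 3600 = 8.89 × 10^5 m³.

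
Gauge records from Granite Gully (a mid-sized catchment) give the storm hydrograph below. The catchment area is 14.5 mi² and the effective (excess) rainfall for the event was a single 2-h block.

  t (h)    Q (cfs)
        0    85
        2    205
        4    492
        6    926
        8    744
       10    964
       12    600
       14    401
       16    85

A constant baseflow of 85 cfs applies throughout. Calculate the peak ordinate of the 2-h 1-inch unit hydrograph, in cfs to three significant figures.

Direct runoff: 0.0, 120.0, 407.0, 841.0, 659.0, 879.0, 515.0, 316.0, 0.0 cfs; ΣQ_DR = 3737 cfs, peak = 879.0 cfs.
Runoff depth d = ΣQ_DR·Δt / A = 3737 × 7200 / (14.5 mi²) = 0.7987 in.
The 1-inch UH is the DRH scaled by (1 in)/d, so U_p = 879.0 × 1/0.7987 = 1100 cfs.

U_p ≈ 1100 cfs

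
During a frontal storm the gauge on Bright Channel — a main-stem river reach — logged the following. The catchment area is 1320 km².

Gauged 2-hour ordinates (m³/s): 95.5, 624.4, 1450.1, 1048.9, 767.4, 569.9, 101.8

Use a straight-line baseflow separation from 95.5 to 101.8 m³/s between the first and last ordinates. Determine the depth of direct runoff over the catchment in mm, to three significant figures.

Direct runoff: 0.00, 527.85, 1352.50, 950.25, 667.70, 469.15, 0.00 m³/s; ΣQ_DR = 3967 m³/s.
V = ΣQ_DR · Δt = 3967 × 7200 s = 2.857 × 10^7 m³.
Over A = 1320 km², depth = V / A = 21.6 mm.

d ≈ 21.6 mm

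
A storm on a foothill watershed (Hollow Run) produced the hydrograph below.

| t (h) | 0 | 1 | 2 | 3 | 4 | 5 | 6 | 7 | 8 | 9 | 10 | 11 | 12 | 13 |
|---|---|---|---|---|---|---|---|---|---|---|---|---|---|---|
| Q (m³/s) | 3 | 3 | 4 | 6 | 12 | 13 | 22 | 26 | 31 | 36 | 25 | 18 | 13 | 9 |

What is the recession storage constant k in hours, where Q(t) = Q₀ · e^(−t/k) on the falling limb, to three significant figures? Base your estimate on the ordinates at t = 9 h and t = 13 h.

k ≈ 2.89 h

On the falling limb, Q drops from 36 to 9 m³/s between t = 9 h and t = 13 h (Δt = 4 h).
k = −Δt / ln(Q₂/Q₁) = −4 / ln(9/36) = 2.89 h.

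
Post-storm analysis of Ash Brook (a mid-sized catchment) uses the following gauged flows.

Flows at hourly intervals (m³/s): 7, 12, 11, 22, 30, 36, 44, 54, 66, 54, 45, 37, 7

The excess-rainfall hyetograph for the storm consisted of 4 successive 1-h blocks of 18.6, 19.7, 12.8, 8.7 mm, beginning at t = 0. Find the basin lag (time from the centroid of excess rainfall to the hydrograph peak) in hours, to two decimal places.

Centroid of excess rainfall: t_c = Σ P_i·t̄_i / ΣP_i = 1.6940 h (block centres at 0.5, 1.5, 2.5, 3.5 h).
Hydrograph peak occurs at t = 8 h, so basin lag t_L = 8 − 1.6940 = 6.31 h.

t_L ≈ 6.31 h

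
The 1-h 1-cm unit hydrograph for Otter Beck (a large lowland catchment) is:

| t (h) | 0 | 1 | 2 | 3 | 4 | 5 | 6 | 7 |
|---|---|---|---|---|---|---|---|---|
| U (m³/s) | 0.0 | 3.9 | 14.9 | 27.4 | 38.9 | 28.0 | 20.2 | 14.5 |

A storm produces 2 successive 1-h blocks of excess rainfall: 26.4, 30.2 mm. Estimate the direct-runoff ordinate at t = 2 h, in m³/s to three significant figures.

By discrete convolution, Q_j = Σ (P_i / 10 mm) · U_{j−i}.
At t = 2 h (j=2): Q = (26.4/10)·14.9 + (30.2/10)·3.9 = 51.1 m³/s.

Q ≈ 51.1 m³/s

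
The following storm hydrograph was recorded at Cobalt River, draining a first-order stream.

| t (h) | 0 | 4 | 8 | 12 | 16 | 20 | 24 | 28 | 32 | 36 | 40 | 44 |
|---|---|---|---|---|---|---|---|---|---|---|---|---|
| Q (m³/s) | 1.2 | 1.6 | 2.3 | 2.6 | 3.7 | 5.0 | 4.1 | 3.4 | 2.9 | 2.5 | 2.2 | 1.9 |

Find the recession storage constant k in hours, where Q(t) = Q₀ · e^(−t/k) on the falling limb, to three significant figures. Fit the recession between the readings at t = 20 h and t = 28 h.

k ≈ 20.7 h

On the falling limb, Q drops from 5.0 to 3.4 m³/s between t = 20 h and t = 28 h (Δt = 8 h).
k = −Δt / ln(Q₂/Q₁) = −8 / ln(3.4/5.0) = 20.7 h.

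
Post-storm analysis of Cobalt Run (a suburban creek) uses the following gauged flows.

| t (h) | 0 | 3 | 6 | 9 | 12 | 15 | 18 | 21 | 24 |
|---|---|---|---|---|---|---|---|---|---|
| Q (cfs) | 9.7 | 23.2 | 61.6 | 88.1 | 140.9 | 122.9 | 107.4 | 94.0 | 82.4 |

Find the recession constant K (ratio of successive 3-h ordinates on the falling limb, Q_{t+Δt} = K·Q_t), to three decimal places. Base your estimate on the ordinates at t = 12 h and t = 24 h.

Using the recession-limb readings at t = 12 h and t = 24 h: Q falls from 140.9 to 82.4 cfs over 4 intervals.
K = (Q₂/Q₁)^(1/4) = (82.4/140.9)^(1/4) = 0.874.

K ≈ 0.874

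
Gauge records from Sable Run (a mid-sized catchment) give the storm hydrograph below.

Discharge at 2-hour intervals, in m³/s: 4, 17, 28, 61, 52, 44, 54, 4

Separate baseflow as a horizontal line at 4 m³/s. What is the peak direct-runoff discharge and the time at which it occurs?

Subtracting baseflow gives direct-runoff ordinates: 0.0, 13.0, 24.0, 57.0, 48.0, 40.0, 50.0, 0.0 m³/s.
The maximum is 57.0 m³/s, occurring at the reading for t = 6 h.

Q_p = 57.0 m³/s at t = 6 h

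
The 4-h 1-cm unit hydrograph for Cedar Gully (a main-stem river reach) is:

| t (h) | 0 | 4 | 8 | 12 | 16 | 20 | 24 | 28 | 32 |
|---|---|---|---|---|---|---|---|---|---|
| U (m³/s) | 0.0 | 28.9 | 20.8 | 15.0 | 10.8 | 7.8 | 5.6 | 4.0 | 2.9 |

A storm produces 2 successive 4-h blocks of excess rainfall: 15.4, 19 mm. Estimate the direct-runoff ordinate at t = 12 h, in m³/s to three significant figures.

By discrete convolution, Q_j = Σ (P_i / 10 mm) · U_{j−i}.
At t = 12 h (j=3): Q = (15.4/10)·15.0 + (19/10)·20.8 = 62.6 m³/s.

Q ≈ 62.6 m³/s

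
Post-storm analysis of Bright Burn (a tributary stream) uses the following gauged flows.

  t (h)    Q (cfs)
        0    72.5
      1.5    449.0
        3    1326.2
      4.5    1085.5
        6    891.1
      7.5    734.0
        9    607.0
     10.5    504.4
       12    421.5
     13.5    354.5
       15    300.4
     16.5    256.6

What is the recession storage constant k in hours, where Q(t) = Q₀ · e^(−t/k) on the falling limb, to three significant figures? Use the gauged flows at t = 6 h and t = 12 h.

k ≈ 8.01 h

On the falling limb, Q drops from 891.1 to 421.5 cfs between t = 6 h and t = 12 h (Δt = 6 h).
k = −Δt / ln(Q₂/Q₁) = −6 / ln(421.5/891.1) = 8.01 h.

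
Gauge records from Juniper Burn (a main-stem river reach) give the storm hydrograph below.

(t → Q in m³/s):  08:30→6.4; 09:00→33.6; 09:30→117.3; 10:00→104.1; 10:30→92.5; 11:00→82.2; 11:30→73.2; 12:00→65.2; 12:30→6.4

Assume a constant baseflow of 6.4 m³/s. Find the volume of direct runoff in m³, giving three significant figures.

V ≈ 9.42 × 10^5 m³

Direct-runoff ordinates (Q − Q_b): 0.0, 27.2, 110.9, 97.7, 86.1, 75.8, 66.8, 58.8, 0.0 m³/s.
ΣQ_DR = 523.3 m³/s.
With Δt = 0.5 h = 1800 s, V = ΣQ_DR · Δt = 523.3 × 1800 = 9.42 × 10^5 m³.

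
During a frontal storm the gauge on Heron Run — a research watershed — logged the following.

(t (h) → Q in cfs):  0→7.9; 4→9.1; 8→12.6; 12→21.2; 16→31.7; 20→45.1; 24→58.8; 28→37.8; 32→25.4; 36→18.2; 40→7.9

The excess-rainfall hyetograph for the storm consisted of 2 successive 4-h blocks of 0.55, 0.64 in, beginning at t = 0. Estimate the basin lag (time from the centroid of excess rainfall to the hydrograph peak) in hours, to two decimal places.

Centroid of excess rainfall: t_c = Σ P_i·t̄_i / ΣP_i = 4.1513 h (block centres at 2, 6 h).
Hydrograph peak occurs at t = 24 h, so basin lag t_L = 24 − 4.1513 = 19.85 h.

t_L ≈ 19.85 h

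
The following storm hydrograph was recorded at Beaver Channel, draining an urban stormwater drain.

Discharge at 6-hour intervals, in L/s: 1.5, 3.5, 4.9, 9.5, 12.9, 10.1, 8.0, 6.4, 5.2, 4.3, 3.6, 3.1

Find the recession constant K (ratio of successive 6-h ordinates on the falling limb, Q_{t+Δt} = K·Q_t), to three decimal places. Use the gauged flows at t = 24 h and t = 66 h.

Using the recession-limb readings at t = 24 h and t = 66 h: Q falls from 12.9 to 3.1 L/s over 7 intervals.
K = (Q₂/Q₁)^(1/7) = (3.1/12.9)^(1/7) = 0.816.

K ≈ 0.816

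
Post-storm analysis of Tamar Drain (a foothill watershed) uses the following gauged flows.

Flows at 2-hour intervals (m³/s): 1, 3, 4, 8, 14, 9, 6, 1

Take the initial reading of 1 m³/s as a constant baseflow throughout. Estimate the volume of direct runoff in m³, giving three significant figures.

V ≈ 2.74 × 10^5 m³

Direct-runoff ordinates (Q − Q_b): 0.0, 2.0, 3.0, 7.0, 13.0, 8.0, 5.0, 0.0 m³/s.
ΣQ_DR = 38.00 m³/s.
With Δt = 2 h = 7200 s, V = ΣQ_DR · Δt = 38.00 × 7200 = 2.74 × 10^5 m³.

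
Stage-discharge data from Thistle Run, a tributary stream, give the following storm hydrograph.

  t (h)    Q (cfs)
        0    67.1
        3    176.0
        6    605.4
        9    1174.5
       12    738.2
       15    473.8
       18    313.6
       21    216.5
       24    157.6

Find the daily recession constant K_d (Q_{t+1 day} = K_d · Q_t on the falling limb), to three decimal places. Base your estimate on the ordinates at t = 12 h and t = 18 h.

Between t = 12 h and t = 18 h the flow falls from 738.2 to 313.6 cfs over 2×3 h = 6 h.
Per-interval ratio K = (313.6/738.2)^(1/2) = 0.6518; K_d = K^(24/3) = 0.033.

K_d ≈ 0.033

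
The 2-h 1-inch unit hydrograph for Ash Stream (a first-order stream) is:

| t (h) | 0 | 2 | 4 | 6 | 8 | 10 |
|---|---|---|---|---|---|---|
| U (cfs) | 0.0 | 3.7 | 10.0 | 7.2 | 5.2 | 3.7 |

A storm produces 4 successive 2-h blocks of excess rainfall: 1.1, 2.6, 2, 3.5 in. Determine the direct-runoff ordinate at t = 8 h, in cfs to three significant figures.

Q ≈ 57.4 cfs

By discrete convolution, Q_j = Σ (P_i / 1 in) · U_{j−i}.
At t = 8 h (j=4): Q = (1.1/1)·5.2 + (2.6/1)·7.2 + (2/1)·10.0 + (3.5/1)·3.7 = 57.4 cfs.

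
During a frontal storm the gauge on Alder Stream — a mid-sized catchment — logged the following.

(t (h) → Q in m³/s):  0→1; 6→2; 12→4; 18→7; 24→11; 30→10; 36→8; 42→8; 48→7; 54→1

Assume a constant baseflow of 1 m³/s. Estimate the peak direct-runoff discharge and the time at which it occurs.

Subtracting baseflow gives direct-runoff ordinates: 0.0, 1.0, 3.0, 6.0, 10.0, 9.0, 7.0, 7.0, 6.0, 0.0 m³/s.
The maximum is 10.0 m³/s, occurring at the reading for t = 24 h.

Q_p = 10.0 m³/s at t = 24 h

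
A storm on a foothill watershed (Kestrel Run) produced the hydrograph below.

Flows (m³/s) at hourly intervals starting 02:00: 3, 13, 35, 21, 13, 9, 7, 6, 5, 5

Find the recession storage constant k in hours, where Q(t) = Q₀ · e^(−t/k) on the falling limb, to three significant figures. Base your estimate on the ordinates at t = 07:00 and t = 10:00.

k ≈ 5.10 h

On the falling limb, Q drops from 9 to 5 m³/s between t = 07:00 and t = 10:00 (Δt = 3 h).
k = −Δt / ln(Q₂/Q₁) = −3 / ln(5/9) = 5.10 h.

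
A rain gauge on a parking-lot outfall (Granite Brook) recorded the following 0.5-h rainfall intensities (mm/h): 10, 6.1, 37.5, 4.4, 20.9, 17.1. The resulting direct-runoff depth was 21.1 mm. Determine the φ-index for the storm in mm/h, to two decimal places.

Only the 3 blocks with intensity above φ contribute runoff: 37.5, 20.9, 17.1 mm/h.
Σ(I−φ)·Δt = d  ⇒  (37.5+20.9+17.1 − 3φ)·0.5 = 21.1
φ = (75.50 − 21.1/0.5) / 3 = 11.10 mm/h.

φ ≈ 11.10 mm/h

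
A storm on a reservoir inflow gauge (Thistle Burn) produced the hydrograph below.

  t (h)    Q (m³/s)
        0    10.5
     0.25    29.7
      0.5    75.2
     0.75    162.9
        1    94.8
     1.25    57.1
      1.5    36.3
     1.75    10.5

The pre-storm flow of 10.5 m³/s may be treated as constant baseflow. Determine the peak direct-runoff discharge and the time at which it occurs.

Subtracting baseflow gives direct-runoff ordinates: 0.0, 19.2, 64.7, 152.4, 84.3, 46.6, 25.8, 0.0 m³/s.
The maximum is 152.4 m³/s, occurring at the reading for t = 0.75 h.

Q_p = 152.4 m³/s at t = 0.75 h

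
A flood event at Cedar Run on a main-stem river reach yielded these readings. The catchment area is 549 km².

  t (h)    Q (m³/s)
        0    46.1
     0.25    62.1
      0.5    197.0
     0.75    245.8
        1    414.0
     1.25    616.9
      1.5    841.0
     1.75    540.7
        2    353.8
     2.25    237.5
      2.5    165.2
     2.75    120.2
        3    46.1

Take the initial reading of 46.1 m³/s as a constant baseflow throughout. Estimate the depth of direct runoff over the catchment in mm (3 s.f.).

Direct runoff: 0.0, 16.0, 150.9, 199.7, 367.9, 570.8, 794.9, 494.6, 307.7, 191.4, 119.1, 74.1, 0.0 m³/s; ΣQ_DR = 3287 m³/s.
V = ΣQ_DR · Δt = 3287 × 900 s = 2.958 × 10^6 m³.
Over A = 549 km², depth = V / A = 5.39 mm.

d ≈ 5.39 mm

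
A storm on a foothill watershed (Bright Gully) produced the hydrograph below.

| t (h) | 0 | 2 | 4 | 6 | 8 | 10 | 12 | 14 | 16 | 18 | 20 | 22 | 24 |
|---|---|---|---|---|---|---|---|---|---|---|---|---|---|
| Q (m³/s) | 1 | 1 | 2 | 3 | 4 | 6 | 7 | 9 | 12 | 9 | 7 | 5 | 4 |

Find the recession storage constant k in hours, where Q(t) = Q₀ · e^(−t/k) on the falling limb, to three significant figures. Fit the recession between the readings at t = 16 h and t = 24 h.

k ≈ 7.28 h

On the falling limb, Q drops from 12 to 4 m³/s between t = 16 h and t = 24 h (Δt = 8 h).
k = −Δt / ln(Q₂/Q₁) = −8 / ln(4/12) = 7.28 h.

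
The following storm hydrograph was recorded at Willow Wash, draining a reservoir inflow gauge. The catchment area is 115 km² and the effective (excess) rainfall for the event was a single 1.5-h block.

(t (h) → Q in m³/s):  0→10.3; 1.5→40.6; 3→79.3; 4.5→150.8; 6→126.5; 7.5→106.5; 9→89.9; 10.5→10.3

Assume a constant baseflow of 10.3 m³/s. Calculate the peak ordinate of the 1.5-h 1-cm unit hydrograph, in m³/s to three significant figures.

Direct runoff: 0.0, 30.3, 69.0, 140.5, 116.2, 96.2, 79.6, 0.0 m³/s; ΣQ_DR = 531.8 m³/s, peak = 140.5 m³/s.
Runoff depth d = ΣQ_DR·Δt / A = 531.8 × 5400 / (115 km²) = 24.97 mm.
The 1-cm UH is the DRH scaled by (10 mm)/d, so U_p = 140.5 × 10/24.97 = 56.3 m³/s.

U_p ≈ 56.3 m³/s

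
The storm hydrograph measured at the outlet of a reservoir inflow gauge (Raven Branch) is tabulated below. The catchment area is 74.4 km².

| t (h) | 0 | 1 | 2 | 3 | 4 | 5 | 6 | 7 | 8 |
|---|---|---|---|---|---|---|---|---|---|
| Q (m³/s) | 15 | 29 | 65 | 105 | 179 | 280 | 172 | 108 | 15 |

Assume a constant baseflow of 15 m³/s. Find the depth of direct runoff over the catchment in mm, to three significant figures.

d ≈ 40.3 mm

Direct runoff: 0.0, 14.0, 50.0, 90.0, 164.0, 265.0, 157.0, 93.0, 0.0 m³/s; ΣQ_DR = 833.0 m³/s.
V = ΣQ_DR · Δt = 833.0 × 3600 s = 2.999 × 10^6 m³.
Over A = 74.4 km², depth = V / A = 40.3 mm.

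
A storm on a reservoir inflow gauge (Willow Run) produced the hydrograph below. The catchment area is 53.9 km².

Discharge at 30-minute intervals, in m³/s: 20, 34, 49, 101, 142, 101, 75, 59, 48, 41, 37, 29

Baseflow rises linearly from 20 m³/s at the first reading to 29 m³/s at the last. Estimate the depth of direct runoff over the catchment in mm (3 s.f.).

d ≈ 14.8 mm

Direct runoff: 0.00, 13.18, 27.36, 78.55, 118.73, 76.91, 50.09, 33.27, 21.45, 13.64, 8.82, 0.00 m³/s; ΣQ_DR = 442.0 m³/s.
V = ΣQ_DR · Δt = 442.0 × 1800 s = 7.956 × 10^5 m³.
Over A = 53.9 km², depth = V / A = 14.8 mm.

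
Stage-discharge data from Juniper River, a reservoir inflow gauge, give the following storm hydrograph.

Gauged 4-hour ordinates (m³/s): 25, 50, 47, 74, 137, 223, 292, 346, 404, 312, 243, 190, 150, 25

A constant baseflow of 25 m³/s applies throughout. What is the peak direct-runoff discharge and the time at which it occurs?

Q_p = 379.0 m³/s at t = 32 h

Subtracting baseflow gives direct-runoff ordinates: 0.0, 25.0, 22.0, 49.0, 112.0, 198.0, 267.0, 321.0, 379.0, 287.0, 218.0, 165.0, 125.0, 0.0 m³/s.
The maximum is 379.0 m³/s, occurring at the reading for t = 32 h.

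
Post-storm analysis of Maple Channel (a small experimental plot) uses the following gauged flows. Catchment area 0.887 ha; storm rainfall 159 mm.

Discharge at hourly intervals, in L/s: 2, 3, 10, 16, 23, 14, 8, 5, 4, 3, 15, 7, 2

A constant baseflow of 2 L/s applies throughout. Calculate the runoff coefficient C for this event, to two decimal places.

ΣQ_DR = 86.00 L/s; V = ΣQ_DR·Δt = 3.096 × 10^5 L.
Runoff depth d = V / A = 34.90 mm.
C = d / P = 34.90 / 159 = 0.22.

C ≈ 0.22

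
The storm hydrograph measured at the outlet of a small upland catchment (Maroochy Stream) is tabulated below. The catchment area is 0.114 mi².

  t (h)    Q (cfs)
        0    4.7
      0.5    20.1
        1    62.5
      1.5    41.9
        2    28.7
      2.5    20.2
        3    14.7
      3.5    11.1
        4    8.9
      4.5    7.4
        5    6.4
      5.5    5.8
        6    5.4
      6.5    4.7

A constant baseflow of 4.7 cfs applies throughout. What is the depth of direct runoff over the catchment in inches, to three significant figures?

d ≈ 1.20 in

Direct runoff: 0.0, 15.4, 57.8, 37.2, 24.0, 15.5, 10.0, 6.4, 4.2, 2.7, 1.7, 1.1, 0.7, 0.0 cfs; ΣQ_DR = 176.7 cfs.
V = ΣQ_DR · Δt = 176.7 × 1800 s = 3.181 × 10^5 ft³.
Over A = 0.114 mi², depth = V / A = 1.20 in.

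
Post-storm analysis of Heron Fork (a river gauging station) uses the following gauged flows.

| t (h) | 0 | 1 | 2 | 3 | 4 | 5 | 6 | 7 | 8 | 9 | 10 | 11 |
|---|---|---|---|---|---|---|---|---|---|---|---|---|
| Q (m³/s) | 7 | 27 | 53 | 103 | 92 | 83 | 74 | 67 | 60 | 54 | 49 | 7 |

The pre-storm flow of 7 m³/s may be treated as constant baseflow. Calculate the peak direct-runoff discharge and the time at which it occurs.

Subtracting baseflow gives direct-runoff ordinates: 0.0, 20.0, 46.0, 96.0, 85.0, 76.0, 67.0, 60.0, 53.0, 47.0, 42.0, 0.0 m³/s.
The maximum is 96.0 m³/s, occurring at the reading for t = 3 h.

Q_p = 96.0 m³/s at t = 3 h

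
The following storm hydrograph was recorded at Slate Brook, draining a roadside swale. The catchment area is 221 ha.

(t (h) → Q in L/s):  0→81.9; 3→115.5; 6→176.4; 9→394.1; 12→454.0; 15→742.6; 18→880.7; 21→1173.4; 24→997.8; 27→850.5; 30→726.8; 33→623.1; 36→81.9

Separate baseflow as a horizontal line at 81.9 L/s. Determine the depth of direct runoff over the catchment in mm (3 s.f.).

Direct runoff: 0.0, 33.6, 94.5, 312.2, 372.1, 660.7, 798.8, 1091.5, 915.9, 768.6, 644.9, 541.2, 0.0 L/s; ΣQ_DR = 6234 L/s.
V = ΣQ_DR · Δt = 6234 × 10800 s = 6.733 × 10^7 L.
Over A = 221 ha, depth = V / A = 30.5 mm.

d ≈ 30.5 mm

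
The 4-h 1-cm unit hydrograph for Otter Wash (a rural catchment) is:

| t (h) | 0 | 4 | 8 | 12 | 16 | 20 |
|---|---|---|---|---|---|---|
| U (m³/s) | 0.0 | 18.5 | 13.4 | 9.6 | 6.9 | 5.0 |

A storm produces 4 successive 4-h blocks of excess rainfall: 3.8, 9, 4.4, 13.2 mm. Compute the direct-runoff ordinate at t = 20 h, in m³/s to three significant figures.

By discrete convolution, Q_j = Σ (P_i / 10 mm) · U_{j−i}.
At t = 20 h (j=5): Q = (3.8/10)·5.0 + (9/10)·6.9 + (4.4/10)·9.6 + (13.2/10)·13.4 = 30.0 m³/s.

Q ≈ 30.0 m³/s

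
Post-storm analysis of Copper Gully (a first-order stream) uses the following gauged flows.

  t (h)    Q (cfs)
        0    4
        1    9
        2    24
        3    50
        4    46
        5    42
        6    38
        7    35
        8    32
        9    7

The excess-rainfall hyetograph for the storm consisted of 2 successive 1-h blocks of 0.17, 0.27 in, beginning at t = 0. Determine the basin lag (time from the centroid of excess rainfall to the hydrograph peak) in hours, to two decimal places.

Centroid of excess rainfall: t_c = Σ P_i·t̄_i / ΣP_i = 1.1136 h (block centres at 0.5, 1.5 h).
Hydrograph peak occurs at t = 3 h, so basin lag t_L = 3 − 1.1136 = 1.89 h.

t_L ≈ 1.89 h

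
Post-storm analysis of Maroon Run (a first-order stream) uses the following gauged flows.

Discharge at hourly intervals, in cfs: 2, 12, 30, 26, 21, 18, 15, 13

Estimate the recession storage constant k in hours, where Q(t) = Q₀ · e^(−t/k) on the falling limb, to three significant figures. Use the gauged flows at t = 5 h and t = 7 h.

On the falling limb, Q drops from 18 to 13 cfs between t = 5 h and t = 7 h (Δt = 2 h).
k = −Δt / ln(Q₂/Q₁) = −2 / ln(13/18) = 6.15 h.

k ≈ 6.15 h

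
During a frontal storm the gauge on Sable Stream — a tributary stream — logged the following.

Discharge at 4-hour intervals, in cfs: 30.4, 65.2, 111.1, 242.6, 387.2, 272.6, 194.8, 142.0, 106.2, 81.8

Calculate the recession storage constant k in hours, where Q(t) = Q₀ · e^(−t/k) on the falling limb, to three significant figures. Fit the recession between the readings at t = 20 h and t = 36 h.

k ≈ 13.3 h

On the falling limb, Q drops from 272.6 to 81.8 cfs between t = 20 h and t = 36 h (Δt = 16 h).
k = −Δt / ln(Q₂/Q₁) = −16 / ln(81.8/272.6) = 13.3 h.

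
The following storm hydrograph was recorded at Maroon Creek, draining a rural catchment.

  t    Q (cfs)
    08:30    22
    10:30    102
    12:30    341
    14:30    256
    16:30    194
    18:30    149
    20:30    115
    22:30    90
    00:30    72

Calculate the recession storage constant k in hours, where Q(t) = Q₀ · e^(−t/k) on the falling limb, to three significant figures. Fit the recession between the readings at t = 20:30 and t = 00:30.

k ≈ 8.54 h

On the falling limb, Q drops from 115 to 72 cfs between t = 20:30 and t = 00:30 (Δt = 4 h).
k = −Δt / ln(Q₂/Q₁) = −4 / ln(72/115) = 8.54 h.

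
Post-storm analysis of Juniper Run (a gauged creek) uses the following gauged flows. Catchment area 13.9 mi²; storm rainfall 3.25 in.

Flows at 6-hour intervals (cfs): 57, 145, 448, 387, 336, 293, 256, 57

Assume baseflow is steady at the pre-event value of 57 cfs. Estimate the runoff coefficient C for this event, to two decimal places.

ΣQ_DR = 1523 cfs; V = ΣQ_DR·Δt = 3.290 × 10^7 ft³.
Runoff depth d = V / A = 1.019 in.
C = d / P = 1.019 / 3.25 = 0.31.

C ≈ 0.31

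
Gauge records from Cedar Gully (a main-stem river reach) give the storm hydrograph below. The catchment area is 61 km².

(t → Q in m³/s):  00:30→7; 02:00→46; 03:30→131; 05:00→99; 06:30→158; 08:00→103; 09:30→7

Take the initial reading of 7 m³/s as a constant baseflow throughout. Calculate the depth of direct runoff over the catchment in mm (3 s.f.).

d ≈ 44.4 mm

Direct runoff: 0.0, 39.0, 124.0, 92.0, 151.0, 96.0, 0.0 m³/s; ΣQ_DR = 502.0 m³/s.
V = ΣQ_DR · Δt = 502.0 × 5400 s = 2.711 × 10^6 m³.
Over A = 61 km², depth = V / A = 44.4 mm.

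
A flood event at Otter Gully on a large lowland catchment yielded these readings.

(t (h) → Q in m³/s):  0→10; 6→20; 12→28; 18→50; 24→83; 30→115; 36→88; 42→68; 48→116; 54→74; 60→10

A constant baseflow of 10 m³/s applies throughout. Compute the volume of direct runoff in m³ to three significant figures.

Direct-runoff ordinates (Q − Q_b): 0.0, 10.0, 18.0, 40.0, 73.0, 105.0, 78.0, 58.0, 106.0, 64.0, 0.0 m³/s.
ΣQ_DR = 552.0 m³/s.
With Δt = 6 h = 21600 s, V = ΣQ_DR · Δt = 552.0 × 21600 = 1.19 × 10^7 m³.

V ≈ 1.19 × 10^7 m³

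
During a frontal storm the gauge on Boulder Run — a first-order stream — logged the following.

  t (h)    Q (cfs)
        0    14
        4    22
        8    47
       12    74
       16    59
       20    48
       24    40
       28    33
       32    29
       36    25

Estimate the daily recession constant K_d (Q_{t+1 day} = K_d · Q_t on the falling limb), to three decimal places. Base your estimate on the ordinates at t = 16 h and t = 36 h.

Between t = 16 h and t = 36 h the flow falls from 59 to 25 cfs over 5×4 h = 20 h.
Per-interval ratio K = (25/59)^(1/5) = 0.8422; K_d = K^(24/4) = 0.357.

K_d ≈ 0.357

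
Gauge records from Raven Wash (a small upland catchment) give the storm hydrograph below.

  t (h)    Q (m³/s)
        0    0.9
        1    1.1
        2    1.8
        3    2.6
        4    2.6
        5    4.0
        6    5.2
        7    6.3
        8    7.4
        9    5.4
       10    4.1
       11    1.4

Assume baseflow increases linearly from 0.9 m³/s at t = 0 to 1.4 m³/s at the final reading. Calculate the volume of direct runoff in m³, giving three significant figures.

V ≈ 1.04 × 10^5 m³

Direct-runoff ordinates (Q − Q_b): 0.00, 0.15, 0.81, 1.56, 1.52, 2.87, 4.03, 5.08, 6.14, 4.09, 2.75, 0.00 m³/s.
ΣQ_DR = 29.00 m³/s.
With Δt = 1 h = 3600 s, V = ΣQ_DR · Δt = 29.00 × 3600 = 1.04 × 10^5 m³.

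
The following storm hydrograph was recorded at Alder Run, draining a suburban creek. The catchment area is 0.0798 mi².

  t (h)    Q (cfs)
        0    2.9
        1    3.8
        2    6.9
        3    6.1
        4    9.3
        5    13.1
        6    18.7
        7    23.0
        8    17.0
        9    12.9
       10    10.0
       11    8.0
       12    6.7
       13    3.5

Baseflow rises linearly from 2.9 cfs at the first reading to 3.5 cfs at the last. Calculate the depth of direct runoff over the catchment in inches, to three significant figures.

Direct runoff: 0.00, 0.85, 3.91, 3.06, 6.22, 9.97, 15.52, 19.78, 13.73, 9.58, 6.64, 4.59, 3.25, 0.00 cfs; ΣQ_DR = 97.10 cfs.
V = ΣQ_DR · Δt = 97.10 × 3600 s = 3.496 × 10^5 ft³.
Over A = 0.0798 mi², depth = V / A = 1.89 in.

d ≈ 1.89 in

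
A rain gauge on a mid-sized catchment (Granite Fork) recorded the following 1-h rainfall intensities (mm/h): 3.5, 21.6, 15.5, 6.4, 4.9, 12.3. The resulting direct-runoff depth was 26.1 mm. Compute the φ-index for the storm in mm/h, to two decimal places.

Only the 3 blocks with intensity above φ contribute runoff: 21.6, 15.5, 12.3 mm/h.
Σ(I−φ)·Δt = d  ⇒  (21.6+15.5+12.3 − 3φ)·1 = 26.1
φ = (49.40 − 26.1/1) / 3 = 7.77 mm/h.

φ ≈ 7.77 mm/h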